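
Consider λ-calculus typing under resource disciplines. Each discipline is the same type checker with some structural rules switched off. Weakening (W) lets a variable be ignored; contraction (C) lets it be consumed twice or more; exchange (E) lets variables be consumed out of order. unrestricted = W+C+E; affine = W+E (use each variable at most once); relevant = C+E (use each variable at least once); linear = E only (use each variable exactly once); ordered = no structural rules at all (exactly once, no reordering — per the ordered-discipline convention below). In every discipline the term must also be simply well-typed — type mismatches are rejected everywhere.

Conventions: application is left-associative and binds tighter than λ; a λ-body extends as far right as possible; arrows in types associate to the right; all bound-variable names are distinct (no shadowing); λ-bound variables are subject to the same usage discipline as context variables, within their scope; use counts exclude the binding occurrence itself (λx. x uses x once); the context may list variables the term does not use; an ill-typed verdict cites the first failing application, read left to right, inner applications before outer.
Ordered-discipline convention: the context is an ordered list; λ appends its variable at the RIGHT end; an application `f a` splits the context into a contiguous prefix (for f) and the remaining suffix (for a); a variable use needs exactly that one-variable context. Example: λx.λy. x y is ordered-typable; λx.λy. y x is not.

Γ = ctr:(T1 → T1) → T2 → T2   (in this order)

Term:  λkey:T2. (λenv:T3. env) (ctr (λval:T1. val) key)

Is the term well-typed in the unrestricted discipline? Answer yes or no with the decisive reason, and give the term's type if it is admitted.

no — fails simple typing
variable uses: ctr=1, key (λ-bound)=1, env (λ-bound)=1, val (λ-bound)=1
left-to-right use order: env, ctr, val, key
typing: ill-typed: a function awaiting T3 gets T2
summary: ordered ✗ | linear ✗ | affine ✗ | relevant ✗ | unrestricted ✗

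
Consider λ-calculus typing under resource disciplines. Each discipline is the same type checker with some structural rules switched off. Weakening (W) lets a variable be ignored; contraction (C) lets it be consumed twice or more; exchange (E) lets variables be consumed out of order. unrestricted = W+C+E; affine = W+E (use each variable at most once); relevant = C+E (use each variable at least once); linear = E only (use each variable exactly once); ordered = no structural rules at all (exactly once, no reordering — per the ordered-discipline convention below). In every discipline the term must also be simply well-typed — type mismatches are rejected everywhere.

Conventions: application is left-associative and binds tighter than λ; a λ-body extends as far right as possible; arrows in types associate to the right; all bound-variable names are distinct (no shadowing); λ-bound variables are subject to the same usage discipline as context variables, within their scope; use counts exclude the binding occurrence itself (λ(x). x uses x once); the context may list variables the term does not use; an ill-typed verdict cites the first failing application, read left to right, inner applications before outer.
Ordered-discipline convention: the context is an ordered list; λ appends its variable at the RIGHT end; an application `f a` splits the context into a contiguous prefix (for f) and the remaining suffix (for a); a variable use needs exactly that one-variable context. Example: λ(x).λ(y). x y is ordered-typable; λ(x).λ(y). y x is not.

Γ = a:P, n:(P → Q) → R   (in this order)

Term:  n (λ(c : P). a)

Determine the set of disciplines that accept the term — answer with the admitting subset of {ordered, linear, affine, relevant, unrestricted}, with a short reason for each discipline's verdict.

accepted by: none
usage: a: 1×, n: 1×, c (bound): 0×
order of uses: n, a
typing: ill-typed: argument of type P → P where P → Q is required
ordered: ✗, not simply typable
linear: ✗, fails simple typing
affine: ✗, a type mismatch blocks all five
relevant: ✗, the type mismatch rejects it
unrestricted: ✗, not simply typable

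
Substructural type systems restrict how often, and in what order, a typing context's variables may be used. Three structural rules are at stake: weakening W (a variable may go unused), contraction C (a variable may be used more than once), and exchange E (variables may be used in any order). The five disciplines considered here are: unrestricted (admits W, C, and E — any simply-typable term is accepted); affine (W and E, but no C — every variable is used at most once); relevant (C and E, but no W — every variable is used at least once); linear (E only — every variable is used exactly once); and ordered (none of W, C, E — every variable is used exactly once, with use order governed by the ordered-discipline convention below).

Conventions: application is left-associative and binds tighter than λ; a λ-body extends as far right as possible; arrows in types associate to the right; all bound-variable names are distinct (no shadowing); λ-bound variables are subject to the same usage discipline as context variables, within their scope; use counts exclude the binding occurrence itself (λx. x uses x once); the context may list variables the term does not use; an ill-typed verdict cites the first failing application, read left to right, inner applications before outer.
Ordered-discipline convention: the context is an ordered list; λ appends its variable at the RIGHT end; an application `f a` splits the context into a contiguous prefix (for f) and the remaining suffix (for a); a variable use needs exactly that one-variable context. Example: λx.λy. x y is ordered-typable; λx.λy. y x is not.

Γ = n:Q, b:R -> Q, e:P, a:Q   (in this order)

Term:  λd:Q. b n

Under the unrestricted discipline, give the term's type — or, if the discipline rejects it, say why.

not well-typed under unrestricted — the type mismatch rejects it
use counts: n ×1, b ×1, e ×0, a ×0, d (bound) ×0
uses in reading order: b, n
typing: ill-typed: a function awaiting R gets Q
per-discipline verdicts: ordered ✗, linear ✗, affine ✗, relevant ✗, unrestricted ✗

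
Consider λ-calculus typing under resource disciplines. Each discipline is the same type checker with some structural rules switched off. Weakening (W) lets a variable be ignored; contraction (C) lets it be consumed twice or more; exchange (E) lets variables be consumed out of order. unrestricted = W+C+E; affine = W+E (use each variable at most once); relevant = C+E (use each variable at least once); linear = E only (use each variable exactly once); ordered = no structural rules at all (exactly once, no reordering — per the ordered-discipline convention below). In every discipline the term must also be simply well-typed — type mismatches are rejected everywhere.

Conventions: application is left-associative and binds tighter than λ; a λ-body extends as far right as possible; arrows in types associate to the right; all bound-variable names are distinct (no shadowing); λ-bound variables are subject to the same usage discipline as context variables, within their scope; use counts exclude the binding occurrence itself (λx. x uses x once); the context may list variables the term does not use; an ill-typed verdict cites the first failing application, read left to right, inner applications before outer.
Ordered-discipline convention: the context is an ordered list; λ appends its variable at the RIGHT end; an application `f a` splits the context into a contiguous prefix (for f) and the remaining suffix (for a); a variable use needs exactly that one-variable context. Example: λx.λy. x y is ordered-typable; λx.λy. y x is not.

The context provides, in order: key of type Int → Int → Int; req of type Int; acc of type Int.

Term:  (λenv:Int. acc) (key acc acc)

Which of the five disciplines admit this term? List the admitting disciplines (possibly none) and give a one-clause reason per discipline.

admitted by: unrestricted
usage: key ×1; req ×0; acc ×3; env (bound) ×0
use order (left to right): acc, key, acc, acc
typing: ✓ — Int
ordered: ✗ — uses contraction: acc ×3; req, env never used (weakening)
linear: ✗ — uses contraction: acc ×3; req, env never used (weakening)
affine: ✗ — uses contraction: acc ×3
relevant: ✗ — req, env never used (weakening)
unrestricted: ✓ — simply typable at Int; W, C, E all held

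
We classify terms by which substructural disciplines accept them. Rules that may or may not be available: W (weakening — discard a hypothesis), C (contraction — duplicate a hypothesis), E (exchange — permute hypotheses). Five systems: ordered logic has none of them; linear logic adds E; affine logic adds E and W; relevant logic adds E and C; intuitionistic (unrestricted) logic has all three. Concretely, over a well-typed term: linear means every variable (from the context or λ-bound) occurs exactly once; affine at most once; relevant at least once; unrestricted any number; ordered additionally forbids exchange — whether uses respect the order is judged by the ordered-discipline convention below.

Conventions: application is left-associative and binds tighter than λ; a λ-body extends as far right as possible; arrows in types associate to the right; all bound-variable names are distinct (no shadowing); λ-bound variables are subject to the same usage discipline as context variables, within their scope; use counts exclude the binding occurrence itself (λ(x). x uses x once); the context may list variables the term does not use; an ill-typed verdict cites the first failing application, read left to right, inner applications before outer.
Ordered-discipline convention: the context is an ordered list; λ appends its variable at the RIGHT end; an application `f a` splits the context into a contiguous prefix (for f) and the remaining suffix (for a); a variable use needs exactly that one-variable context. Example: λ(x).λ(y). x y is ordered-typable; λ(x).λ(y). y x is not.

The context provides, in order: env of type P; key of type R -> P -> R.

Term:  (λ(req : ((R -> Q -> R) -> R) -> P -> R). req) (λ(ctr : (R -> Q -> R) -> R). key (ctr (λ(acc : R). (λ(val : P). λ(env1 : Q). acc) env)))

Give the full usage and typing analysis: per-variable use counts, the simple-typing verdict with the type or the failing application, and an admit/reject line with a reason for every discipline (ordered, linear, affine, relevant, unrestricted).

usage: env ×1, key ×1, req [bound] ×1, ctr [bound] ×1, acc [bound] ×1, val [bound] ×0, env1 [bound] ×0
left-to-right use order: req, key, ctr, acc, env
typing: well-typed at ((R -> Q -> R) -> R) -> P -> R
ordered: ✗, val, env1 never used (weakening)
linear: ✗, val, env1 never used (weakening)
affine: ✓, env, key, req, ctr, acc, val, env1: no repeats, contraction unneeded
relevant: ✗, val, env1 never used (weakening)
unrestricted: ✓, simply typable at ((R -> Q -> R) -> R) -> P -> R; W, C, E all held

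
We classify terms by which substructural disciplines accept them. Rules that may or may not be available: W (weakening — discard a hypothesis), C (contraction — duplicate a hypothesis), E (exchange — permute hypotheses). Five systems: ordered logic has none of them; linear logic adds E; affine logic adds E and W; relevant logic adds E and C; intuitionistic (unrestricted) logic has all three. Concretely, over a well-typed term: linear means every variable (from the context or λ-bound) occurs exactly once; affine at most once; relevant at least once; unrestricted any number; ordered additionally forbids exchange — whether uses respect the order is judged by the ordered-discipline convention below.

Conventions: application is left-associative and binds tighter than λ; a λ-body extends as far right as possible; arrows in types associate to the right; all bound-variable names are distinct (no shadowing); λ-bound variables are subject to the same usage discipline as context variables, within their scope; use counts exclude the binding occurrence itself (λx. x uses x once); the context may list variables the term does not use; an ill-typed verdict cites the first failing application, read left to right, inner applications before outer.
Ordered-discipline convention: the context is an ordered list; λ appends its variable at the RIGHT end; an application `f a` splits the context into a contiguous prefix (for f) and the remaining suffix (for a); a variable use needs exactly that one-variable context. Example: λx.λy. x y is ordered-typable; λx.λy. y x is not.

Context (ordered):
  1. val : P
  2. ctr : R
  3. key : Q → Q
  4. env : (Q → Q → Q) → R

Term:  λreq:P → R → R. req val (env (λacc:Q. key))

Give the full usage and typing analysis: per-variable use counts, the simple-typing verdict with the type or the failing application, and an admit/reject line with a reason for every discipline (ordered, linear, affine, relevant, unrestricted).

variable uses: val=1; ctr=0; key=1; env=1; req [bound]=1; acc [bound]=0
left-to-right use order: req, val, env, key
typing: well-typed at (P → R → R) → R
ordered: ✗, unused: ctr, acc — weakening required
linear: ✗, unused: ctr, acc — weakening required
affine: ✓, at most one use each (val, ctr, key, env, req, acc)
relevant: ✗, unused: ctr, acc — weakening required
unrestricted: ✓, well-typed at (P → R → R) → R; no restrictions here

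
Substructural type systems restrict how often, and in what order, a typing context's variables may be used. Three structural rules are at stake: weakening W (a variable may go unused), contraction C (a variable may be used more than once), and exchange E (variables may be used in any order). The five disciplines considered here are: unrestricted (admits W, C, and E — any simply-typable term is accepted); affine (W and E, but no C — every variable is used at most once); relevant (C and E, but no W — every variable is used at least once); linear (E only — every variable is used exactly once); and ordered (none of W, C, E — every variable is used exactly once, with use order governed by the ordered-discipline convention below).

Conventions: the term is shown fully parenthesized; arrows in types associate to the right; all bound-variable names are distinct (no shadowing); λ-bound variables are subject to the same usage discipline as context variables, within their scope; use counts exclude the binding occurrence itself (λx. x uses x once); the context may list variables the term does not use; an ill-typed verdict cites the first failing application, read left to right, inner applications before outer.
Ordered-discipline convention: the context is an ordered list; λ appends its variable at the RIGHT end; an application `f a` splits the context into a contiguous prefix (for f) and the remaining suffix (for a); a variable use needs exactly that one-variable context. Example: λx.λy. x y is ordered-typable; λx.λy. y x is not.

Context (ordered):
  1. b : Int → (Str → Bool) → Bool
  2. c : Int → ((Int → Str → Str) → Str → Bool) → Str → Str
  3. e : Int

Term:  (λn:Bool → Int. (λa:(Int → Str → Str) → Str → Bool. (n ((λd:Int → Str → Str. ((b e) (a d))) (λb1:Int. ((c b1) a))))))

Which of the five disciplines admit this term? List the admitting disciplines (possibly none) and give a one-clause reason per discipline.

admitted in: relevant, unrestricted
use counts: b ×1, c ×1, e ×1, n (λ-bound) ×1, a (λ-bound) ×2, d (λ-bound) ×1, b1 (λ-bound) ×1
use order (left to right): n, b, e, a, d, c, b1, a
typing: ✓ — (Bool → Int) → ((Int → Str → Str) → Str → Bool) → Int
ordered ✗ (needs contraction — a ×2)
linear ✗ (needs contraction — a ×2)
affine ✗ (needs contraction — a ×2)
relevant ✓ (none of b, c, e, n, a, d, b1 goes unused)
unrestricted ✓ (type-checks ((Bool → Int) → ((Int → Str → Str) → Str → Bool) → Int) and nothing is barred)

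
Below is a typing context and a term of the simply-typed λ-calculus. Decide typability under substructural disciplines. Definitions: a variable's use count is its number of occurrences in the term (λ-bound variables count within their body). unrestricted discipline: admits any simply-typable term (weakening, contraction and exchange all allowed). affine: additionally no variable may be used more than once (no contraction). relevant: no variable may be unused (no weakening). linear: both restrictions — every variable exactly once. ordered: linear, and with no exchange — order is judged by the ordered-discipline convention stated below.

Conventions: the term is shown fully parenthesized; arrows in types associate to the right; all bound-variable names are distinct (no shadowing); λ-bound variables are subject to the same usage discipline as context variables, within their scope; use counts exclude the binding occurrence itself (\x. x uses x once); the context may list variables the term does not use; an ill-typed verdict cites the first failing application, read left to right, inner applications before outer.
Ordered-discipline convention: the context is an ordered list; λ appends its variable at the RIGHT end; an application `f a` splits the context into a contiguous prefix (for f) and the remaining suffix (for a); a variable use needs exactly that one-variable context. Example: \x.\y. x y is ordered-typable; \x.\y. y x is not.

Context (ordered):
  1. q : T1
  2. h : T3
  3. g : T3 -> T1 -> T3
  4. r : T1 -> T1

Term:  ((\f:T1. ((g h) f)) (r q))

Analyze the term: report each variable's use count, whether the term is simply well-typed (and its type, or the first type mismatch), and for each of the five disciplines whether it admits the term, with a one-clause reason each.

variable uses: q ×1; h ×1; g ×1; r ×1; f (bound) ×1
uses in reading order: g, h, f, r, q
typing: well-typed at T3
ordered ✗ (no contiguous prefix/suffix split fits g, h, f, r, q)
linear ✓ (single use per variable (q, h, g, r, f))
affine ✓ (q, h, g, r, f: no repeats, contraction unneeded)
relevant ✓ (every one of q, h, g, r, f appears)
unrestricted ✓ (simply typable at T3; W, C, E all held)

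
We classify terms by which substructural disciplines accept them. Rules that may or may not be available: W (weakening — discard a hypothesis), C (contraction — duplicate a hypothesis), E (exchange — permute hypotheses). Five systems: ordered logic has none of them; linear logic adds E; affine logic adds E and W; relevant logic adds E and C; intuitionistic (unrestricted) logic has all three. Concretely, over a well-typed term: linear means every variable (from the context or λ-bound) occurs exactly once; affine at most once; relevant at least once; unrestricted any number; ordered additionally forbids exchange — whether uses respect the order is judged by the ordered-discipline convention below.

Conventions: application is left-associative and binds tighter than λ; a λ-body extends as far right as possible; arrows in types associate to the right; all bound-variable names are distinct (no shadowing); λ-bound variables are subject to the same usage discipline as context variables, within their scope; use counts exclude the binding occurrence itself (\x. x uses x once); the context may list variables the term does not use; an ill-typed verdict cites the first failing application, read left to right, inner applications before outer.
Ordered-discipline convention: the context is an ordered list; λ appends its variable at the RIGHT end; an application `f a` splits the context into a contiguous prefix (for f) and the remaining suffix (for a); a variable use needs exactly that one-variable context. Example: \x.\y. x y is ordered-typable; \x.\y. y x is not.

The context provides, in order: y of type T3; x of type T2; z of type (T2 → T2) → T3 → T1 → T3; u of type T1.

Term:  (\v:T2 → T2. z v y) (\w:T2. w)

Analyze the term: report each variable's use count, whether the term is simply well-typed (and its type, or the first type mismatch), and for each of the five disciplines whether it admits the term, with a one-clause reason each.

counts: y=1; x=0; z=1; u=0; v [bound]=1; w [bound]=1
uses in reading order: z, v, y, w
typing: well-typed at T1 → T3
ordered: ✗, x, u left unused
linear: ✗, x, u left unused
affine: ✓, none of y, x, z, u, v, w used more than once
relevant: ✗, x, u left unused
unrestricted: ✓, well-typed at T1 → T3; no restrictions here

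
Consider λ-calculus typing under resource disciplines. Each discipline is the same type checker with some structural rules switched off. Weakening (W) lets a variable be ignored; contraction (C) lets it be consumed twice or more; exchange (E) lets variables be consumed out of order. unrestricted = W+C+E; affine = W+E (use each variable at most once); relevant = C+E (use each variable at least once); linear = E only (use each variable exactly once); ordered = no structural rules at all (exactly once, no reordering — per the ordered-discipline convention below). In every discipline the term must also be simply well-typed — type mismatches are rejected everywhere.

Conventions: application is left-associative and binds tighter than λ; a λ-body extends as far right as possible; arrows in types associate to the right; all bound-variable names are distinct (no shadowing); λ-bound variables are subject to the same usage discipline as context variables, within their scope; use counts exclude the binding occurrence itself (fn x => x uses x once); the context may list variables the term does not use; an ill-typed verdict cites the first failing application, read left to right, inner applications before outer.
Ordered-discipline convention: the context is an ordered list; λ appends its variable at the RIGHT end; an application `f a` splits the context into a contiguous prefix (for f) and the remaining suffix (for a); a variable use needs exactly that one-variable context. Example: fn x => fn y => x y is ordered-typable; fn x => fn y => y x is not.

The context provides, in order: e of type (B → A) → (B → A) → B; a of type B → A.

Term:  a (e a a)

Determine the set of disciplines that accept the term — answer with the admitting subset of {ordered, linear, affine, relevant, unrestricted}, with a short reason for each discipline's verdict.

admitted in: relevant, unrestricted
use counts: e: 1; a: 3
left-to-right use order: a, e, a, a
typing: well-typed at A
ordered ✗ (needs contraction — a ×3)
linear ✗ (needs contraction — a ×3)
affine ✗ (needs contraction — a ×3)
relevant ✓ (none of e, a goes unused)
unrestricted ✓ (typability at A is all that's needed)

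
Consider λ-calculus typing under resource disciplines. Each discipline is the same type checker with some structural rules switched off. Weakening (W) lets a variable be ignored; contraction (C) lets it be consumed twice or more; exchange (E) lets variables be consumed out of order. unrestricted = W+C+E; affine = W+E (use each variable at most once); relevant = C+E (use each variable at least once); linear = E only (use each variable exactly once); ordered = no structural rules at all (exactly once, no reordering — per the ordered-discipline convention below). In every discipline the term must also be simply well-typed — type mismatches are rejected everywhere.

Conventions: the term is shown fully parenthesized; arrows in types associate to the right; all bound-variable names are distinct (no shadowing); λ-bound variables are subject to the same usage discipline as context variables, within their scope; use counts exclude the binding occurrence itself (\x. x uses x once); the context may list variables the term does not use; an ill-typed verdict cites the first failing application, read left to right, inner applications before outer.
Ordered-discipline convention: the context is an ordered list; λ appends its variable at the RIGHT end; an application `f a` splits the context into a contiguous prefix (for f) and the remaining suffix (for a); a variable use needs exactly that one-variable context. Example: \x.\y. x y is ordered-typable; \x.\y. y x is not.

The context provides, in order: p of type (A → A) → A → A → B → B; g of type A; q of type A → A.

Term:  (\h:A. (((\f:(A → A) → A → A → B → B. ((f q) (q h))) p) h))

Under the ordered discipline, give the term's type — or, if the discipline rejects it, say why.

not well-typed under ordered — needs contraction — q ×2, h ×2; needs weakening: g unused
variable uses: p: 1×, g: 0×, q: 2×, h (λ-bound): 2×, f (λ-bound): 1×
use order (left to right): f, q, q, h, p, h
typing: well-typed — term : A → B → B
per-discipline verdicts: ordered ✗ | linear ✗ | affine ✗ | relevant ✗ | unrestricted ✓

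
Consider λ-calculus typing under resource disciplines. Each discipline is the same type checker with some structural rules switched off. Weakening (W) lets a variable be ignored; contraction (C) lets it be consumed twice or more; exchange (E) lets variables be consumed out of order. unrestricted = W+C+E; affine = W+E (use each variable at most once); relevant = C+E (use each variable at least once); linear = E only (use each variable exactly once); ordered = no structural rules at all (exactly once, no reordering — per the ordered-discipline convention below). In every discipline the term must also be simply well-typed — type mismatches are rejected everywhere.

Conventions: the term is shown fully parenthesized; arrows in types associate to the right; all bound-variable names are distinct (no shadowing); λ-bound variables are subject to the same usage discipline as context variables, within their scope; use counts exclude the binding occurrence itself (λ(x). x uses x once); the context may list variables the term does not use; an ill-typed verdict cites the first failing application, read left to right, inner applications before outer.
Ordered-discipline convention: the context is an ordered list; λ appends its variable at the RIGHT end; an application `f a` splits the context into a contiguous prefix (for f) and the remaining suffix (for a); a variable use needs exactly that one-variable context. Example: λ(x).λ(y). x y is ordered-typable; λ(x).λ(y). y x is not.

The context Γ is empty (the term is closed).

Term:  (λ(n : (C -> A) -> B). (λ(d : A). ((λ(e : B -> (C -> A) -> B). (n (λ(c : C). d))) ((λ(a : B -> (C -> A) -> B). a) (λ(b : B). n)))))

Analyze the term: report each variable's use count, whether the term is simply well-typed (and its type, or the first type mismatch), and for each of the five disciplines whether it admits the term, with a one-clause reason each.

counts: n (bound) ×2; d (bound) ×1; e (bound) ×0; c (bound) ×0; a (bound) ×1; b (bound) ×0
left-to-right use order: n, d, a, n
typing: well-typed at ((C -> A) -> B) -> A -> B
ordered: ✗ — n ×2 used more than once (contraction); needs weakening: e, c, b unused
linear: ✗ — n ×2 used more than once (contraction); needs weakening: e, c, b unused
affine: ✗ — n ×2 used more than once (contraction)
relevant: ✗ — needs weakening: e, c, b unused
unrestricted: ✓ — type-checks (((C -> A) -> B) -> A -> B) and nothing is barred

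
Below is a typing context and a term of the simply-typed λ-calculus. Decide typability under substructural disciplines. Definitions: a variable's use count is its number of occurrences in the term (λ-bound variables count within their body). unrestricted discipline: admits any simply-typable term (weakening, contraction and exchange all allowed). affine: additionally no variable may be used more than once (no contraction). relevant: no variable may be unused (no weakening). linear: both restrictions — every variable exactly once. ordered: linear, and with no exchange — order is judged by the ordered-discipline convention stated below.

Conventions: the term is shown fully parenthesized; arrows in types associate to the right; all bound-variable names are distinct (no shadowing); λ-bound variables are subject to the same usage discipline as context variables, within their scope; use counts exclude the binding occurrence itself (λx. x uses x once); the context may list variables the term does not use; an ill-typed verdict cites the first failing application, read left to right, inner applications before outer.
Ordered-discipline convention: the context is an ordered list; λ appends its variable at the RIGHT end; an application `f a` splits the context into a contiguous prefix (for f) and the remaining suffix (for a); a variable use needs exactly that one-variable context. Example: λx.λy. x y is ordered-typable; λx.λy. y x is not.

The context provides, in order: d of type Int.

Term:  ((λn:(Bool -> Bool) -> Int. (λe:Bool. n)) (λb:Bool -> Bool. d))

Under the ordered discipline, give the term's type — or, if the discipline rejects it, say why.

not well-typed under ordered — unused: e, b — weakening required
use counts: d=1, n [bound]=1, e [bound]=0, b [bound]=0
uses in reading order: n, d
typing: the term checks, with type Bool -> (Bool -> Bool) -> Int
summary: ordered ✗ · linear ✗ · affine ✓ · relevant ✗ · unrestricted ✓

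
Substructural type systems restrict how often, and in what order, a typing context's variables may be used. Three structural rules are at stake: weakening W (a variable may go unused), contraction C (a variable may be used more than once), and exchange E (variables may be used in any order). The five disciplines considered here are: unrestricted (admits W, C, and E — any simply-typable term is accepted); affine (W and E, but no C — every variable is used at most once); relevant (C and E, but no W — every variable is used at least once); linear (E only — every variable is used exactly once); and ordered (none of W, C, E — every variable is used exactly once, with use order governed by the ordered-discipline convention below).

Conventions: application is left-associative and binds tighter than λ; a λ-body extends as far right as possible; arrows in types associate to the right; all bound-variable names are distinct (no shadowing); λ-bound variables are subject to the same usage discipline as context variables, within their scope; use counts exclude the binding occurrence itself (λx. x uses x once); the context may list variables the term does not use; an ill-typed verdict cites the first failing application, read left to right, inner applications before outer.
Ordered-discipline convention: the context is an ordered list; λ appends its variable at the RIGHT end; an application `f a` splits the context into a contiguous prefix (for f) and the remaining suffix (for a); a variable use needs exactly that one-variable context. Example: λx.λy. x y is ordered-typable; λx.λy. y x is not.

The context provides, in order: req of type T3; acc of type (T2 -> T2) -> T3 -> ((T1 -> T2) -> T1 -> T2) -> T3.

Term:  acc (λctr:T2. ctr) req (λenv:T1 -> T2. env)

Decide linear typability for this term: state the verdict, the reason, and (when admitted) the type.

yes — each of req, acc, ctr, env used exactly once; term : T3
counts: req ×1; acc ×1; ctr [bound] ×1; env [bound] ×1
uses in reading order: acc, ctr, req, env
typing: well-typed — term : T3
all disciplines: ordered ✗, linear ✓, affine ✓, relevant ✓, unrestricted ✓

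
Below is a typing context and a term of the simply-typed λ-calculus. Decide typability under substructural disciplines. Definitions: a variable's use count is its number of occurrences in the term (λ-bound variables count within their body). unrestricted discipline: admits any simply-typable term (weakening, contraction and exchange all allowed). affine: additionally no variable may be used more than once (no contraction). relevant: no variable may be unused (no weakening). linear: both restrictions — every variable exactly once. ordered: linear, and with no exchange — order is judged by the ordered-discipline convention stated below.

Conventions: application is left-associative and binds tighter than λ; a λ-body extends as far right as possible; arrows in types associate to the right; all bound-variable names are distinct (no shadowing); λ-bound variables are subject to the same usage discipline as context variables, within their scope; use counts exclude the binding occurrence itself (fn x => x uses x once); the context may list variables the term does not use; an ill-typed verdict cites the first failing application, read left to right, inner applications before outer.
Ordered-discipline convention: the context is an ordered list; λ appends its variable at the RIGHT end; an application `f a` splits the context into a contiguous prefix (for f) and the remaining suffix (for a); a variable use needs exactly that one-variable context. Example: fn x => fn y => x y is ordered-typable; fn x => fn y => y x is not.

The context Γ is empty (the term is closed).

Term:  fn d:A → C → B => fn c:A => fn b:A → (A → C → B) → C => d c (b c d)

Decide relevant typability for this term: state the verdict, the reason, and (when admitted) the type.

yes — every one of d, c, b appears; term : (A → C → B) → A → (A → (A → C → B) → C) → B
variable uses: d (λ-bound): 2×, c (λ-bound): 2×, b (λ-bound): 1×
left-to-right use order: d, c, b, c, d
typing: well-typed at (A → C → B) → A → (A → (A → C → B) → C) → B
per-discipline verdicts: ordered ✗; linear ✗; affine ✗; relevant ✓; unrestricted ✓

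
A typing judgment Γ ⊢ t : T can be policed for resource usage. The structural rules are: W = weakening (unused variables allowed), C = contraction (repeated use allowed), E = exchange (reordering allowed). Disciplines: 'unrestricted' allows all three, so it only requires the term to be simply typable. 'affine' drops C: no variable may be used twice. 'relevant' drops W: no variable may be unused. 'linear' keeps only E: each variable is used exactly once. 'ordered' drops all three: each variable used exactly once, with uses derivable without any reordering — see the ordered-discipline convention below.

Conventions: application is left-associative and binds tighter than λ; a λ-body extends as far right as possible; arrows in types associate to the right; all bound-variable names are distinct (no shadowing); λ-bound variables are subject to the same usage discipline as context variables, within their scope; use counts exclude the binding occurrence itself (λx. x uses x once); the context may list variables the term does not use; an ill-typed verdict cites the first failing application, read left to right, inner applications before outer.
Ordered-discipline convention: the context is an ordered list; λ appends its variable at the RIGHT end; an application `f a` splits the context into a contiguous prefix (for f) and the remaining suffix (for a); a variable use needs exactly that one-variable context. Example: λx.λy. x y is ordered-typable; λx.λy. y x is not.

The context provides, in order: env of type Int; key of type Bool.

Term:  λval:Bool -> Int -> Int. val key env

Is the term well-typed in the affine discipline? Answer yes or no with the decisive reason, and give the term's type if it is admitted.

yes — at most one use each (env, key, val); term : (Bool -> Int -> Int) -> Int
variable uses: env ×1; key ×1; val (λ-bound) ×1
uses in reading order: val, key, env
typing: well-typed at (Bool -> Int -> Int) -> Int
per-discipline verdicts: ordered ✗ · linear ✓ · affine ✓ · relevant ✓ · unrestricted ✓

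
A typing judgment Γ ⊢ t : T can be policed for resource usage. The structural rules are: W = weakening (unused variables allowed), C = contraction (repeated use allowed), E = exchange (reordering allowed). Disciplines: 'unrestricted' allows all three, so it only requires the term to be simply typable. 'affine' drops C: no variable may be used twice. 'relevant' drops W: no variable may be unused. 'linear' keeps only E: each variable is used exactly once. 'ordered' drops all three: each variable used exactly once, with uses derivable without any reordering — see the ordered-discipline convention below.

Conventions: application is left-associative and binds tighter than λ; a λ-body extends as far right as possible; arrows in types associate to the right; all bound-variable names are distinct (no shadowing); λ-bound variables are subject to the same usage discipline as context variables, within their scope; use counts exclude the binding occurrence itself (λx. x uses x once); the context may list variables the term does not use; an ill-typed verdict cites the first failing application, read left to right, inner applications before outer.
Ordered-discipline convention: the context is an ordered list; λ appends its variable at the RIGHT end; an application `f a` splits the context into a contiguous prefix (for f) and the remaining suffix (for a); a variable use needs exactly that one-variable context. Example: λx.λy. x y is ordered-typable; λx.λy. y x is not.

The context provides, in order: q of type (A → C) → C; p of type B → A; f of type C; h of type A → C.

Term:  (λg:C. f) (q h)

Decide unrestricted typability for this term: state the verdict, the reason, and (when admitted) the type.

yes — type-checks (C) and nothing is barred; term : C
counts: q: 1×; p: 0×; f: 1×; h: 1×; g (λ-bound): 0×
uses in reading order: f, q, h
typing: well-typed at C
across the five disciplines: ordered ✗ | linear ✗ | affine ✓ | relevant ✗ | unrestricted ✓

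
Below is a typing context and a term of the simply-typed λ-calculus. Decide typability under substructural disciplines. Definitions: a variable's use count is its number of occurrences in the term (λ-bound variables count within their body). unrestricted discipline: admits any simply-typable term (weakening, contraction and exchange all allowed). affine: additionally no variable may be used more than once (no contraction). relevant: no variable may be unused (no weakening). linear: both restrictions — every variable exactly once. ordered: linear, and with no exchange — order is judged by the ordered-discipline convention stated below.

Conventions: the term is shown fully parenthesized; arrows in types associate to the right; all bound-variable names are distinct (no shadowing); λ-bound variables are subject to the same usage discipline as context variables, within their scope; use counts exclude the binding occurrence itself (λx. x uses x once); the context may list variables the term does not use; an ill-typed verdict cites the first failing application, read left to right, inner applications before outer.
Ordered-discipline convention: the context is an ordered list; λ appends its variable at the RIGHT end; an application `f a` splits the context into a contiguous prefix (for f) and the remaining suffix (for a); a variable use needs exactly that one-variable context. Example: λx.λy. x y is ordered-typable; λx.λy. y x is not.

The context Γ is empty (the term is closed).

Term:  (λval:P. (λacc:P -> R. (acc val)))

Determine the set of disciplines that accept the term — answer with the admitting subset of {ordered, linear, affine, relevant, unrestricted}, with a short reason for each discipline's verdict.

accepted by: linear, affine, relevant, unrestricted
counts: val (bound) ×1, acc (bound) ×1
uses in reading order: acc, val
typing: the term checks, with type P -> (P -> R) -> R
ordered: ✗, no ordered split (uses run acc, val)
linear: ✓, val, acc: one use apiece
affine: ✓, none of val, acc used more than once
relevant: ✓, at least one use each (val, acc)
unrestricted: ✓, well-typed at P -> (P -> R) -> R; no restrictions here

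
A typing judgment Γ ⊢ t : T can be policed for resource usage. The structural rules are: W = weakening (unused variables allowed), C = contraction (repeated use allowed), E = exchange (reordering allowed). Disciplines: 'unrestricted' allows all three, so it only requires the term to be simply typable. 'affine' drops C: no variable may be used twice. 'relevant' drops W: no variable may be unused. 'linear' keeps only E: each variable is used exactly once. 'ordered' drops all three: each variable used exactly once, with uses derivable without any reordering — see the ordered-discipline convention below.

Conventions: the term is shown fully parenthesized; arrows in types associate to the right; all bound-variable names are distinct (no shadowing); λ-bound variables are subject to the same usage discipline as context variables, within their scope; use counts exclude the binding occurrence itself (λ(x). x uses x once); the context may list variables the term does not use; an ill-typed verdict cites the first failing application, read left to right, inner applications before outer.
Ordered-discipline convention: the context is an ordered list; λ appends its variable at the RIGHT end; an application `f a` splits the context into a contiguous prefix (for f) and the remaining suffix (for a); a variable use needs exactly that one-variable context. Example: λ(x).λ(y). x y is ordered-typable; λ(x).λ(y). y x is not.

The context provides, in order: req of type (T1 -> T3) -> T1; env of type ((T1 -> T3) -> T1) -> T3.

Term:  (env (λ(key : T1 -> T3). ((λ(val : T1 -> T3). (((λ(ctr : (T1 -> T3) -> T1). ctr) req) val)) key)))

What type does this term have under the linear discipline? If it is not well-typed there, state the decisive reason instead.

term : T3
usage: req=1, env=1, key (bound)=1, val (bound)=1, ctr (bound)=1
uses in reading order: env, ctr, req, val, key
typing: well-typed — term : T3
across the five disciplines: ordered ✗; linear ✓; affine ✓; relevant ✓; unrestricted ✓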